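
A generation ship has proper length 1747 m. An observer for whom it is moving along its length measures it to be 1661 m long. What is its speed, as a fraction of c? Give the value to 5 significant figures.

γ = L₀/L = 1747/1661 = 1.051776
β = √(1 − 1/γ²) = 0.30989

β ≈ 0.30989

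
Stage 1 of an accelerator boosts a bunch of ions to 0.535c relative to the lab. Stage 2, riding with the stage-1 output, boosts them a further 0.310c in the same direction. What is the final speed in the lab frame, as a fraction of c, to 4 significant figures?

u ≈ 0.7248c

Compose boost 2: (0.310 + 0.535)/(1 + 0.310×0.535) = 0.8450/1.16585 = 0.7248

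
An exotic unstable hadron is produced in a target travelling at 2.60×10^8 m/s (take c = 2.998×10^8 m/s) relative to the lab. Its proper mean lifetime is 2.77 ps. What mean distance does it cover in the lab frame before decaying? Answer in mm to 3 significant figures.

β = v/c = 2.60×10^8 / 2.998×10^8 = 0.86724
γ = 1/√(1 − 0.86724²) = 2.0085
Dilated lifetime: Δt = γτ₀ = 2.0085 × 2.77 ps = 5.5636 ps
d = vΔt = 0.86724c × 5.5636 ps = 2.6000×10^8 m/s × 5.5636×10^-12 s = 1.45 mm

d ≈ 1.45 mm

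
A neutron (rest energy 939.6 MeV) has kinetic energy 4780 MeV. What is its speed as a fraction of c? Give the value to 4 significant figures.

γ = 1 + K/(m₀c²) = 1 + 4780/939.6 = 6.08727
β = √(1 − 1/γ²) = 0.9864

β ≈ 0.9864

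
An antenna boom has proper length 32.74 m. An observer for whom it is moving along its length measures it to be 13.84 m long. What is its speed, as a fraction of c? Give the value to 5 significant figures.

β ≈ 0.90626

γ = L₀/L = 32.74/13.84 = 2.365607
β = √(1 − 1/γ²) = 0.90626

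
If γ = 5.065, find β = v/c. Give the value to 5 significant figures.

β = √(1 − 1/γ²) = √(1 − 1/5.065²) = √(0.9610201) = 0.98032

β ≈ 0.98032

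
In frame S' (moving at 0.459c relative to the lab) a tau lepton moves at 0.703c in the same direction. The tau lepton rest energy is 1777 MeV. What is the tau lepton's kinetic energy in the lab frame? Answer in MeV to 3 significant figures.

K ≈ 1940 MeV

u_lab = (0.703 + 0.459)/(1 + 0.703×0.459) = 0.878521
γ = 1/√(1 − 0.878521²) = 2.0934
K = (γ − 1)m₀c² = (2.0934 − 1) × 1777 = 1.0934 × 1777 = 1940 MeV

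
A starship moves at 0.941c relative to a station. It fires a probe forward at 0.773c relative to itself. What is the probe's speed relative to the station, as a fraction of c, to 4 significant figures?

Relativistic velocity addition: u = (u' + v)/(1 + u'v/c²)
= (0.773 + 0.941)/(1 + 0.773×0.941) = 1.714/1.72739 = 0.9922

u ≈ 0.9922c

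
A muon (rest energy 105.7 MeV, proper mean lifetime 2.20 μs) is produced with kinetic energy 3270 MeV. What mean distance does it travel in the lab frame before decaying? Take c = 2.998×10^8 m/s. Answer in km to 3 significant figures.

γ = 1 + K/(m₀c²) = 1 + 3270/105.7 = 31.937
β = √(1 − 1/γ²) = 0.99951
Dilated lifetime: γτ₀ = 31.937 × 2.20 μs = 70.261 μs
d = βc·γτ₀ = 0.99951 × (2.998×10^8 m/s) × 7.0261×10^-5 s = 21.1 km

d ≈ 21.1 km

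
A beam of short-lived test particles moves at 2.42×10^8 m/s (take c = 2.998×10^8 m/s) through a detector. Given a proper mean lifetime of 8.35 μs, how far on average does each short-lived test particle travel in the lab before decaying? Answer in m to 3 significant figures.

β = v/c = 2.42×10^8 / 2.998×10^8 = 0.80720
γ = 1/√(1 − 0.80720²) = 1.6941
Dilated lifetime: Δt = γτ₀ = 1.6941 × 8.35 μs = 14.146 μs
d = vΔt = 0.80720c × 14.146 μs = 2.4200×10^8 m/s × 1.4146×10^-5 s = 3420 m

d ≈ 3420 m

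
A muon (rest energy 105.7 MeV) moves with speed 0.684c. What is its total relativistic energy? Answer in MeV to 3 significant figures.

E ≈ 145 MeV

γ = 1/√(1 − 0.684²) = 1.3708
E = γm₀c² = 1.3708 × 105.7 MeV = 145 MeV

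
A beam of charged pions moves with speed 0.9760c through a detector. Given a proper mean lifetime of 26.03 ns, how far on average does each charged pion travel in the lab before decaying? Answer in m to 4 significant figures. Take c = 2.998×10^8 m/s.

γ = 1/√(1 − 0.9760²) = 4.59199
Dilated lifetime: Δt = γτ₀ = 4.59199 × 26.03 ns = 119.529 ns
d = vΔt = 0.9760c × 119.529 ns = 2.92605×10^8 m/s × 1.19529×10^-7 s = 34.97 m

d ≈ 34.97 m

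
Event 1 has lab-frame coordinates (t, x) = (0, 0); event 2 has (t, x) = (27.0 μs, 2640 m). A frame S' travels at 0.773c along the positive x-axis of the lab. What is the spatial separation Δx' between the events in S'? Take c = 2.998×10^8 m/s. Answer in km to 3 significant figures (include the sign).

γ = 1/√(1 − 0.773²) = 1.5763
Δx' = γ(Δx − vΔt) = 1.5763 × (2640 m − 0.773×(2.998×10^8 m/s)×27.0×10^-6 s)
= 1.5763 × (-3617.1 m) = -5.70 km

Δx' ≈ -5.70 km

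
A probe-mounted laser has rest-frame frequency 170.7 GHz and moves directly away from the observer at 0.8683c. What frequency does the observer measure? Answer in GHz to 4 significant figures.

f_obs ≈ 45.32 GHz

Relativistic Doppler: f_obs = f_src √((1−β)/(1+β))
= 170.7 × √(0.131700/1.86830) = 170.7 × 0.265503 = 45.32 GHz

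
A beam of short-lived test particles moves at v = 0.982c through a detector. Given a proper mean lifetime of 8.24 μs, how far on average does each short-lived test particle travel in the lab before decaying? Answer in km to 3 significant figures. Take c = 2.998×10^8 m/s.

γ = 1/√(1 − 0.982²) = 5.2943
Dilated lifetime: Δt = γτ₀ = 5.2943 × 8.24 μs = 43.625 μs
d = vΔt = 0.982c × 43.625 μs = 2.9440×10^8 m/s × 4.3625×10^-5 s = 12.8 km

d ≈ 12.8 km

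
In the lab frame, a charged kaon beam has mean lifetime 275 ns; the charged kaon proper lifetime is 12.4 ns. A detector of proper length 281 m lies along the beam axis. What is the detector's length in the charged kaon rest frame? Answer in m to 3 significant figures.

L ≈ 12.7 m

Time dilation ⇒ γ = Δt/τ₀ = 275/12.4 = 22.177
Length contraction: L = L₀/γ = 281/22.177 = 12.7 m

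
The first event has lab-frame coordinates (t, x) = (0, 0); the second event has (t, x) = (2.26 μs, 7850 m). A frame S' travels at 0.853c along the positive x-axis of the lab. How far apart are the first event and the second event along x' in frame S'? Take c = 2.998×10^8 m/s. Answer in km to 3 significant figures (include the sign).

γ = 1/√(1 − 0.853²) = 1.9160
Δx' = γ(Δx − vΔt) = 1.9160 × (7850 m − 0.853×(2.998×10^8 m/s)×2.26×10^-6 s)
= 1.9160 × (7272.1 m) = 13.9 km

Δx' ≈ 13.9 km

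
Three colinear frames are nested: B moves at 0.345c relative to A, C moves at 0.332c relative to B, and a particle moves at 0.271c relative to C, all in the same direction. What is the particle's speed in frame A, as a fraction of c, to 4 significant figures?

Compose boost 2: (0.332 + 0.345)/(1 + 0.332×0.345) = 0.6770/1.11454 = 0.607425
Compose boost 3: (0.271 + 0.607425)/(1 + 0.271×0.607425) = 0.878425/1.16461 = 0.7543

u ≈ 0.7543c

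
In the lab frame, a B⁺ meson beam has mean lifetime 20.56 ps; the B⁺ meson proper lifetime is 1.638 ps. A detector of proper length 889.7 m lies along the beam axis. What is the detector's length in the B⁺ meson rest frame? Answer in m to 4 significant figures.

L ≈ 70.88 m

Time dilation ⇒ γ = Δt/τ₀ = 20.56/1.638 = 12.5519
Length contraction: L = L₀/γ = 889.7/12.5519 = 70.88 m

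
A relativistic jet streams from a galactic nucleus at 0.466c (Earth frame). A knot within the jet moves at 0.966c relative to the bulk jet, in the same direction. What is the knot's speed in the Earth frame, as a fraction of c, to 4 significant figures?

u ≈ 0.9875c

Relativistic velocity addition: u = (u' + v)/(1 + u'v/c²)
= (0.966 + 0.466)/(1 + 0.966×0.466) = 1.432/1.45016 = 0.9875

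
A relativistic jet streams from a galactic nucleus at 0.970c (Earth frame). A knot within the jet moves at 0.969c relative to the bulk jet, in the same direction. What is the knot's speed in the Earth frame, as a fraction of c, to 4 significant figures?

Relativistic velocity addition: u = (u' + v)/(1 + u'v/c²)
= (0.969 + 0.970)/(1 + 0.969×0.970) = 1.939/1.93993 = 0.9995

u ≈ 0.9995c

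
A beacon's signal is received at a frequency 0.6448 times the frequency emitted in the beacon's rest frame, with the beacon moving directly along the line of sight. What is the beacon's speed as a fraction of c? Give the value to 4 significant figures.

f_obs/f_src = √((1−β)/(1+β)) = 0.6448  ⇒  (1−β)/(1+β) = 0.415767
β = |1 − D²|/(1 + D²) = |1 − 0.415767|/(1 + 0.415767) = 0.4127

β ≈ 0.4127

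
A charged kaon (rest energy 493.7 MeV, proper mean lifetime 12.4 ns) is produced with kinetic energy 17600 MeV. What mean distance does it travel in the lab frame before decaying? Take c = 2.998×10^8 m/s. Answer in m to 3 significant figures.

γ = 1 + K/(m₀c²) = 1 + 17600/493.7 = 36.649
β = √(1 − 1/γ²) = 0.99963
Dilated lifetime: γτ₀ = 36.649 × 12.4 ns = 454.45 ns
d = βc·γτ₀ = 0.99963 × (2.998×10^8 m/s) × 4.5445×10^-7 s = 136 m

d ≈ 136 m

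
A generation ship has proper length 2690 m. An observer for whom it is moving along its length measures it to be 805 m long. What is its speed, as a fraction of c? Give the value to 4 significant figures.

β ≈ 0.9542

γ = L₀/L = 2690/805 = 3.34161
β = √(1 − 1/γ²) = 0.9542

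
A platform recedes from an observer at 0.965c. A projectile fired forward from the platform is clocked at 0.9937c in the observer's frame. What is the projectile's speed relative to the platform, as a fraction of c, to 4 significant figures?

Inverse velocity addition: u' = (u − v)/(1 − uv/c²)
= (0.9937 − 0.965)/(1 − 0.9937×0.965) = 0.02870/0.0410795 = 0.6986

u' ≈ 0.6986c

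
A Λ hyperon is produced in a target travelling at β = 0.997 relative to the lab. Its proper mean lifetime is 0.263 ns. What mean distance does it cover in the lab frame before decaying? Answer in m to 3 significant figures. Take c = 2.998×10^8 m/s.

γ = 1/√(1 − 0.997²) = 12.920
Dilated lifetime: Δt = γτ₀ = 12.920 × 0.263 ns = 3.3979 ns
d = vΔt = 0.997c × 3.3979 ns = 2.9890×10^8 m/s × 3.3979×10^-9 s = 1.02 m

d ≈ 1.02 m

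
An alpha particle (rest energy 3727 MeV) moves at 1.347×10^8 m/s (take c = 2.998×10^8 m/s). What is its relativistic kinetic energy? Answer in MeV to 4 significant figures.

β = v/c = 1.347×10^8 / 2.998×10^8 = 0.449300
γ = 1/√(1 − 0.449300²) = 1.11934
K = (γ − 1)m₀c² = (1.11934 − 1) × 3727 MeV = 0.119343 × 3727 MeV = 444.8 MeV

K ≈ 444.8 MeV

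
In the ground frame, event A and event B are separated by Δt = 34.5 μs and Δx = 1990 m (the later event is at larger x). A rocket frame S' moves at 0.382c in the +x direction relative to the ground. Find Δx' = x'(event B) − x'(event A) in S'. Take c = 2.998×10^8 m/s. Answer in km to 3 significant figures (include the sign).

Δx' ≈ -2.12 km

γ = 1/√(1 − 0.382²) = 1.0821
Δx' = γ(Δx − vΔt) = 1.0821 × (1990 m − 0.382×(2.998×10^8 m/s)×34.5×10^-6 s)
= 1.0821 × (-1961.1 m) = -2.12 km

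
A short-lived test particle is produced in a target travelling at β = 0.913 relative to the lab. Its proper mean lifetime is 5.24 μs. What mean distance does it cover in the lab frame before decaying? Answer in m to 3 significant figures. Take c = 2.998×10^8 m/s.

γ = 1/√(1 − 0.913²) = 2.4512
Dilated lifetime: Δt = γτ₀ = 2.4512 × 5.24 μs = 12.844 μs
d = vΔt = 0.913c × 12.844 μs = 2.7372×10^8 m/s × 1.2844×10^-5 s = 3520 m

d ≈ 3520 m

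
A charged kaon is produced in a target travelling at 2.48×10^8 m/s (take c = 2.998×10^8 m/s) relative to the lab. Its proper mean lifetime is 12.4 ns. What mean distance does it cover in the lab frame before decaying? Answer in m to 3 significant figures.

β = v/c = 2.48×10^8 / 2.998×10^8 = 0.82722
γ = 1/√(1 − 0.82722²) = 1.7797
Dilated lifetime: Δt = γτ₀ = 1.7797 × 12.4 ns = 22.069 ns
d = vΔt = 0.82722c × 22.069 ns = 2.4800×10^8 m/s × 2.2069×10^-8 s = 5.47 m

d ≈ 5.47 m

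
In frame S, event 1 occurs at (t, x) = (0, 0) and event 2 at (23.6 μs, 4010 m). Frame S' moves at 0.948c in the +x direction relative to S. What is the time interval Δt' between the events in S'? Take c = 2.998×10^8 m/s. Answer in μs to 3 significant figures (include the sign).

γ = 1/√(1 − 0.948²) = 3.1420
Δt' = γ(Δt − vΔx/c²) = 3.1420 × (23.6 μs − 0.948×4010 m / (2.998×10^8 m/s))
= 3.1420 × (10.920 μs) = 34.3 μs

Δt' ≈ 34.3 μs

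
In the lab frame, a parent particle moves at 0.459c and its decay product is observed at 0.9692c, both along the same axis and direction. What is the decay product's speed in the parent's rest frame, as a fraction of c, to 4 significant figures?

Inverse velocity addition: u' = (u − v)/(1 − uv/c²)
= (0.9692 − 0.459)/(1 − 0.9692×0.459) = 0.5102/0.555137 = 0.9191

u' ≈ 0.9191c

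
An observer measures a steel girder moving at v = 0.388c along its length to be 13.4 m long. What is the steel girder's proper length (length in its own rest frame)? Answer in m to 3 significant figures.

γ = 1/√(1 − 0.388²) = 1.0850
L₀ = γL = 1.0850 × 13.4 = 14.5 m

L₀ ≈ 14.5 m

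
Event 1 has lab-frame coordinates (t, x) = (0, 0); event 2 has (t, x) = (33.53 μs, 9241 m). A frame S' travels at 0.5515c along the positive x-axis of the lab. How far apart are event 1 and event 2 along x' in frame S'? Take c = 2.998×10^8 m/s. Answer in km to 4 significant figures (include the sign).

γ = 1/√(1 − 0.5515²) = 1.19879
Δx' = γ(Δx − vΔt) = 1.19879 × (9241 m − 0.5515×(2.998×10^8 m/s)×33.53×10^-6 s)
= 1.19879 × (3697.16 m) = 4.432 km

Δx' ≈ 4.432 km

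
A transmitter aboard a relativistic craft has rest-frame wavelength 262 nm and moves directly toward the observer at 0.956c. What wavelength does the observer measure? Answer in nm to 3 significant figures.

λ_obs ≈ 39.3 nm

Relativistic Doppler: λ_obs = λ_src √((1−β)/(1+β))
= 262 × √(0.044000/1.9560) = 262 × 0.14998 = 39.3 nm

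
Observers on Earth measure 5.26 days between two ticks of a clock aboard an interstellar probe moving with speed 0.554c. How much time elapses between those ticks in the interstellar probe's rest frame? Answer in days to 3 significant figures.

τ₀ ≈ 4.38 days

γ = 1/√(1 − 0.554²) = 1.2012
Proper time: τ₀ = Δt/γ = 5.26/1.2012 = 4.38 days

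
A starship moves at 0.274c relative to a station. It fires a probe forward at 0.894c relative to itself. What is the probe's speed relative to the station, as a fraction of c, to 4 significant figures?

u ≈ 0.9382c

Relativistic velocity addition: u = (u' + v)/(1 + u'v/c²)
= (0.894 + 0.274)/(1 + 0.894×0.274) = 1.168/1.24496 = 0.9382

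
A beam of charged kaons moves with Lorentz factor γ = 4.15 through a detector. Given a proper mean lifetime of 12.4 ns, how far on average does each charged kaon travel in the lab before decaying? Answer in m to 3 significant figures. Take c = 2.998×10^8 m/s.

d ≈ 15.0 m

β = √(1 − 1/γ²) = √(1 − 1/4.15²) = 0.97053
Dilated lifetime: Δt = γτ₀ = 4.15 × 12.4 ns = 51.460 ns
d = vΔt = 0.97053c × 51.460 ns = 2.9097×10^8 m/s × 5.1460×10^-8 s = 15.0 m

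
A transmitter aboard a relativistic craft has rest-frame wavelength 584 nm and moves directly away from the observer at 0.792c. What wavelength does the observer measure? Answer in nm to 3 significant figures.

λ_obs ≈ 1710 nm

Relativistic Doppler: λ_obs = λ_src √((1+β)/(1−β))
= 584 × √(1.7920/0.20800) = 584 × 2.9352 = 1710 nm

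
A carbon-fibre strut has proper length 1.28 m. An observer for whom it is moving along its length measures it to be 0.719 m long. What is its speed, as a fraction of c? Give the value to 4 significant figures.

γ = L₀/L = 1.28/0.719 = 1.78025
β = √(1 − 1/γ²) = 0.8273

β ≈ 0.8273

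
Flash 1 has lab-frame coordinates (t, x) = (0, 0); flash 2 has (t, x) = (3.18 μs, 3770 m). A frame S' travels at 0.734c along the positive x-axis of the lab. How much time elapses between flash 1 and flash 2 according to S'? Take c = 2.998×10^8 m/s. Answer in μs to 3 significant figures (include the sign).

γ = 1/√(1 − 0.734²) = 1.4724
Δt' = γ(Δt − vΔx/c²) = 1.4724 × (3.18 μs − 0.734×3770 m / (2.998×10^8 m/s))
= 1.4724 × (-6.0501 μs) = -8.91 μs

Δt' ≈ -8.91 μs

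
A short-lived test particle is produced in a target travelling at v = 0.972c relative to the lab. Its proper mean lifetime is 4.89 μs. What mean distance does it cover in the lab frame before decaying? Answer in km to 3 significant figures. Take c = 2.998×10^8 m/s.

d ≈ 6.06 km

γ = 1/√(1 − 0.972²) = 4.2557
Dilated lifetime: Δt = γτ₀ = 4.2557 × 4.89 μs = 20.810 μs
d = vΔt = 0.972c × 20.810 μs = 2.9141×10^8 m/s × 2.0810×10^-5 s = 6.06 km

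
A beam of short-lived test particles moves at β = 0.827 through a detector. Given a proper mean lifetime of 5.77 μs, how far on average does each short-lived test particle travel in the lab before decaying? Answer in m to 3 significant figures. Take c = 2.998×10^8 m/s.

γ = 1/√(1 − 0.827²) = 1.7787
Dilated lifetime: Δt = γτ₀ = 1.7787 × 5.77 μs = 10.263 μs
d = vΔt = 0.827c × 10.263 μs = 2.4793×10^8 m/s × 1.0263×10^-5 s = 2540 m

d ≈ 2540 m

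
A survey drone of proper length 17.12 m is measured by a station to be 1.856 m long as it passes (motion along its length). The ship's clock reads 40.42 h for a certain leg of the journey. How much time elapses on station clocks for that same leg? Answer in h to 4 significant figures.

Length contraction ⇒ γ = L₀/L = 17.12/1.856 = 9.22414
Time dilation: Δt = γτ₀ = 9.22414 × 40.42 h = 372.8 h

Δt ≈ 372.8 h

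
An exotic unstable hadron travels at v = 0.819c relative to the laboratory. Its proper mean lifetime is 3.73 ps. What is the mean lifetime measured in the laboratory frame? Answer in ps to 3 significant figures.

γ = 1/√(1 − 0.819²) = 1.7428
Time dilation: Δt = γτ₀ = 1.7428 × 3.73 ps = 6.50 ps

Δt ≈ 6.50 ps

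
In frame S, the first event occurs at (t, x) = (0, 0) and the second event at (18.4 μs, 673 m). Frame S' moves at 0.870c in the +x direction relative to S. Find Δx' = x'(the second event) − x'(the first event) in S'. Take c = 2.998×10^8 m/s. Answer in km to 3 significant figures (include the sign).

γ = 1/√(1 − 0.870²) = 2.0282
Δx' = γ(Δx − vΔt) = 2.0282 × (673 m − 0.870×(2.998×10^8 m/s)×18.4×10^-6 s)
= 2.0282 × (-4126.2 m) = -8.37 km

Δx' ≈ -8.37 km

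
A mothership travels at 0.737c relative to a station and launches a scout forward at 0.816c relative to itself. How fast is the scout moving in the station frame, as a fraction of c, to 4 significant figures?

u ≈ 0.9698c

Compose boost 2: (0.816 + 0.737)/(1 + 0.816×0.737) = 1.553/1.60139 = 0.9698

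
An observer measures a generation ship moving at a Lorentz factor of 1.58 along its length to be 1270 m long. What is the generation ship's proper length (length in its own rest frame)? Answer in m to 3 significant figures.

γ = 1.58 (given)
L₀ = γL = 1.58 × 1270 = 2010 m

L₀ ≈ 2010 m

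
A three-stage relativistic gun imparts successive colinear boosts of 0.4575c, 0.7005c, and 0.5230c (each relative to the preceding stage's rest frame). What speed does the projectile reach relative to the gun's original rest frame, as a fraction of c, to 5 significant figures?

Compose boost 2: (0.7005 + 0.4575)/(1 + 0.7005×0.4575) = 1.1580/1.320479 = 0.8769547
Compose boost 3: (0.5230 + 0.8769547)/(1 + 0.5230×0.8769547) = 1.399955/1.458647 = 0.95976

u ≈ 0.95976c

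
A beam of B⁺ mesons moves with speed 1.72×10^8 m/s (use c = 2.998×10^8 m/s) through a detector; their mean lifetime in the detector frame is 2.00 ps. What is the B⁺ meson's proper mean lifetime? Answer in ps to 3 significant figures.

τ₀ ≈ 1.64 ps

β = v/c = 1.72×10^8 / 2.998×10^8 = 0.57372
γ = 1/√(1 − 0.57372²) = 1.2209
Proper time: τ₀ = Δt/γ = 2.00/1.2209 = 1.64 ps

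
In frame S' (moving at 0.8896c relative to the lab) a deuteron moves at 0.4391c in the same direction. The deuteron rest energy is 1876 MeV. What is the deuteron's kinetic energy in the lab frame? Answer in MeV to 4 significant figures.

K ≈ 4481 MeV

u_lab = (0.4391 + 0.8896)/(1 + 0.4391×0.8896) = 0.9554708
γ = 1/√(1 − 0.9554708²) = 3.38885
K = (γ − 1)m₀c² = (3.38885 − 1) × 1876 = 2.38885 × 1876 = 4481 MeV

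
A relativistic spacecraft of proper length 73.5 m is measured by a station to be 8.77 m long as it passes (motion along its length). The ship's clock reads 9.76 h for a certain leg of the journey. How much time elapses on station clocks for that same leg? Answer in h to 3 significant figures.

Δt ≈ 81.8 h

Length contraction ⇒ γ = L₀/L = 73.5/8.77 = 8.3808
Time dilation: Δt = γτ₀ = 8.3808 × 9.76 h = 81.8 h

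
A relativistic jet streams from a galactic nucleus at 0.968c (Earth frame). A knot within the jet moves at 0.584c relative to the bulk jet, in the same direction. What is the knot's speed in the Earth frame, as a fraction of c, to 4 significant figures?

Relativistic velocity addition: u = (u' + v)/(1 + u'v/c²)
= (0.584 + 0.968)/(1 + 0.584×0.968) = 1.552/1.56531 = 0.9915

u ≈ 0.9915c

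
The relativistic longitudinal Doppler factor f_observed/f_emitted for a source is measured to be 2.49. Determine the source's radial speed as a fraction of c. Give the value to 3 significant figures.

f_obs/f_src = √((1+β)/(1−β)) = 2.49  ⇒  (1+β)/(1−β) = 6.2001
β = |1 − D²|/(1 + D²) = |1 − 6.2001|/(1 + 6.2001) = 0.722

β ≈ 0.722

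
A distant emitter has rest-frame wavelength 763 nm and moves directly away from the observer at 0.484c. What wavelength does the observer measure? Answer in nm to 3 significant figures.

Relativistic Doppler: λ_obs = λ_src √((1+β)/(1−β))
= 763 × √(1.4840/0.51600) = 763 × 1.6959 = 1290 nm

λ_obs ≈ 1290 nm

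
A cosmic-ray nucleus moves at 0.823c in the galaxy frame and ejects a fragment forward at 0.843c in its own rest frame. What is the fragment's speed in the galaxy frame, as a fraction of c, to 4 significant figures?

Compose boost 2: (0.843 + 0.823)/(1 + 0.843×0.823) = 1.666/1.69379 = 0.9836

u ≈ 0.9836c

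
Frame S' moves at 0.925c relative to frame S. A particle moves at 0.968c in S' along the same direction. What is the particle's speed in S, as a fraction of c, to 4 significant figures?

Relativistic velocity addition: u = (u' + v)/(1 + u'v/c²)
= (0.968 + 0.925)/(1 + 0.968×0.925) = 1.893/1.89540 = 0.9987

u ≈ 0.9987c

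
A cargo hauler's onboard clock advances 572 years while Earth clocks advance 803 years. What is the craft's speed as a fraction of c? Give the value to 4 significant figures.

β ≈ 0.7018

γ = Δt/τ₀ = 803/572 = 1.40385
β = √(1 − 1/γ²) = √(1 − 1/1.40385²) = 0.7018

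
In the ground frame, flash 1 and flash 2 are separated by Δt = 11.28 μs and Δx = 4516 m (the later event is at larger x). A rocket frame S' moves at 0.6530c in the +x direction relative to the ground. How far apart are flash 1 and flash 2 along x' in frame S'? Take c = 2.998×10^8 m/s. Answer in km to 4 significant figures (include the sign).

Δx' ≈ 3.047 km

γ = 1/√(1 − 0.6530²) = 1.32038
Δx' = γ(Δx − vΔt) = 1.32038 × (4516 m − 0.6530×(2.998×10^8 m/s)×11.28×10^-6 s)
= 1.32038 × (2307.72 m) = 3.047 km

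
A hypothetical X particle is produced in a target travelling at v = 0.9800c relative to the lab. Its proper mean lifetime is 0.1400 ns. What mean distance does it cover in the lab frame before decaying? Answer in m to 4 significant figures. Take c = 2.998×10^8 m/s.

γ = 1/√(1 − 0.9800²) = 5.02519
Dilated lifetime: Δt = γτ₀ = 5.02519 × 0.1400 ns = 0.703526 ns
d = vΔt = 0.9800c × 0.703526 ns = 2.93804×10^8 m/s × 7.03526×10^-10 s = 0.2067 m

d ≈ 0.2067 m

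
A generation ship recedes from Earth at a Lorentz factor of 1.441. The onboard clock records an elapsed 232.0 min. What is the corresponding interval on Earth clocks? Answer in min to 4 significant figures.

γ = 1.441 (given)
Time dilation: Δt = γτ₀ = 1.441 × 232.0 min = 334.3 min

Δt ≈ 334.3 min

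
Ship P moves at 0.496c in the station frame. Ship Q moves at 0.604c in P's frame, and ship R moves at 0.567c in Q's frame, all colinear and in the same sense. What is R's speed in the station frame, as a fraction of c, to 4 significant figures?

u ≈ 0.9551c

Compose boost 2: (0.604 + 0.496)/(1 + 0.604×0.496) = 1.100/1.29958 = 0.846425
Compose boost 3: (0.567 + 0.846425)/(1 + 0.567×0.846425) = 1.41342/1.47992 = 0.9551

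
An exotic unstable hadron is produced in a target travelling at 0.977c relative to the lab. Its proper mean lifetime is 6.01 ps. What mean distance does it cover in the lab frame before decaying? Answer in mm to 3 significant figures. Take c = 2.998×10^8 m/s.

d ≈ 8.26 mm

γ = 1/√(1 − 0.977²) = 4.6896
Dilated lifetime: Δt = γτ₀ = 4.6896 × 6.01 ps = 28.184 ps
d = vΔt = 0.977c × 28.184 ps = 2.9290×10^8 m/s × 2.8184×10^-11 s = 8.26 mm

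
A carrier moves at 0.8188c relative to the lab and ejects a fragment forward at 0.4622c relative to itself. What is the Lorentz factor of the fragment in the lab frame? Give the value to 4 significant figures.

u_lab = (0.4622 + 0.8188)/(1 + 0.4622×0.8188) = 1.2810/1.378449 = 0.9293051
γ = 1/√(1 − 0.9293051²) = 2.708

γ ≈ 2.708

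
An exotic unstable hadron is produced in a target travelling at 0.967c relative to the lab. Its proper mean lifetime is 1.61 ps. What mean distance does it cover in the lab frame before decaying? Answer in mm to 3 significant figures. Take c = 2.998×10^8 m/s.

γ = 1/√(1 − 0.967²) = 3.9250
Dilated lifetime: Δt = γτ₀ = 3.9250 × 1.61 ps = 6.3193 ps
d = vΔt = 0.967c × 6.3193 ps = 2.8991×10^8 m/s × 6.3193×10^-12 s = 1.83 mm

d ≈ 1.83 mm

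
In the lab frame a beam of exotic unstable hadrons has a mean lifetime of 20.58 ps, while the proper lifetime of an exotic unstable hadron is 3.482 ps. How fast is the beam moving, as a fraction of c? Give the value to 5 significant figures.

β ≈ 0.98558

γ = Δt/τ₀ = 20.58/3.482 = 5.910396
β = √(1 − 1/γ²) = √(1 − 1/5.910396²) = 0.98558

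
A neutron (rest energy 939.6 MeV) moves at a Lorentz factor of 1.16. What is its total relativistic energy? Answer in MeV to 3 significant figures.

γ = 1.16 (given)
E = γm₀c² = 1.16 × 939.6 MeV = 1090 MeV

E ≈ 1090 MeV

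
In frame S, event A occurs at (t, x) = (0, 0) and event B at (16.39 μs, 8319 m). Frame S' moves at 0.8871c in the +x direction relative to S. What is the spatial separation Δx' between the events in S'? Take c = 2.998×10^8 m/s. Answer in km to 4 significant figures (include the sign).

γ = 1/√(1 − 0.8871²) = 2.16648
Δx' = γ(Δx − vΔt) = 2.16648 × (8319 m − 0.8871×(2.998×10^8 m/s)×16.39×10^-6 s)
= 2.16648 × (3960.04 m) = 8.579 km

Δx' ≈ 8.579 km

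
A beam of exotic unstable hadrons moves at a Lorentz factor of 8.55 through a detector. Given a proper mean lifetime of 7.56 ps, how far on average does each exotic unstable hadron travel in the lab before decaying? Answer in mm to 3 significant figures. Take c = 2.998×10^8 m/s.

β = √(1 − 1/γ²) = √(1 − 1/8.55²) = 0.99314
Dilated lifetime: Δt = γτ₀ = 8.55 × 7.56 ps = 64.638 ps
d = vΔt = 0.99314c × 64.638 ps = 2.9774×10^8 m/s × 6.4638×10^-11 s = 19.2 mm

d ≈ 19.2 mm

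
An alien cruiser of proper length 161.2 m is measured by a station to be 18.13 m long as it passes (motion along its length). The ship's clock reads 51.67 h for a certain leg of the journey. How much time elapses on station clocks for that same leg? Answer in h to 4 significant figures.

Length contraction ⇒ γ = L₀/L = 161.2/18.13 = 8.89134
Time dilation: Δt = γτ₀ = 8.89134 × 51.67 h = 459.4 h

Δt ≈ 459.4 h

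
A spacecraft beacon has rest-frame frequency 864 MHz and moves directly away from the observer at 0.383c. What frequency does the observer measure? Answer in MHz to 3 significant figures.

Relativistic Doppler: f_obs = f_src √((1−β)/(1+β))
= 864 × √(0.61700/1.3830) = 864 × 0.66793 = 577 MHz

f_obs ≈ 577 MHz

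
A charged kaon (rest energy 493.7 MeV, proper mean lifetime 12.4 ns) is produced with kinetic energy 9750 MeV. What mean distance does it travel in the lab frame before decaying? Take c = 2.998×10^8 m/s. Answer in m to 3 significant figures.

d ≈ 77.0 m

γ = 1 + K/(m₀c²) = 1 + 9750/493.7 = 20.749
β = √(1 − 1/γ²) = 0.99884
Dilated lifetime: γτ₀ = 20.749 × 12.4 ns = 257.29 ns
d = βc·γτ₀ = 0.99884 × (2.998×10^8 m/s) × 2.5729×10^-7 s = 77.0 m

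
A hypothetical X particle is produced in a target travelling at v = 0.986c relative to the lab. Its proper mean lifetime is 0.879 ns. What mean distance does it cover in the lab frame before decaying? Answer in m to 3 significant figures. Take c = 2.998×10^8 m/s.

γ = 1/√(1 − 0.986²) = 5.9972
Dilated lifetime: Δt = γτ₀ = 5.9972 × 0.879 ns = 5.2715 ns
d = vΔt = 0.986c × 5.2715 ns = 2.9560×10^8 m/s × 5.2715×10^-9 s = 1.56 m

d ≈ 1.56 m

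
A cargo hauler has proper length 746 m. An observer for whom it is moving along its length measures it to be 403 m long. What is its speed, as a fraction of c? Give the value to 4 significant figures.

β ≈ 0.8415

γ = L₀/L = 746/403 = 1.85112
β = √(1 − 1/γ²) = 0.8415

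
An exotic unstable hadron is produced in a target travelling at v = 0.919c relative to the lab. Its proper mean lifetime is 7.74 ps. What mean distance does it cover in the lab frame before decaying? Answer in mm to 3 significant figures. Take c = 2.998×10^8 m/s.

d ≈ 5.41 mm

γ = 1/√(1 − 0.919²) = 2.5364
Dilated lifetime: Δt = γτ₀ = 2.5364 × 7.74 ps = 19.632 ps
d = vΔt = 0.919c × 19.632 ps = 2.7552×10^8 m/s × 1.9632×10^-11 s = 5.41 mm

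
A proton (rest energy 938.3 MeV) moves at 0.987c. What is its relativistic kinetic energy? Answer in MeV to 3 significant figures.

γ = 1/√(1 − 0.987²) = 6.2220
K = (γ − 1)m₀c² = (6.2220 − 1) × 938.3 MeV = 5.2220 × 938.3 MeV = 4900 MeV

K ≈ 4900 MeV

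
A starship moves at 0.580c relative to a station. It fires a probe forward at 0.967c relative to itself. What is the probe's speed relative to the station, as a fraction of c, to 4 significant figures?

u ≈ 0.9911c

Relativistic velocity addition: u = (u' + v)/(1 + u'v/c²)
= (0.967 + 0.580)/(1 + 0.967×0.580) = 1.547/1.56086 = 0.9911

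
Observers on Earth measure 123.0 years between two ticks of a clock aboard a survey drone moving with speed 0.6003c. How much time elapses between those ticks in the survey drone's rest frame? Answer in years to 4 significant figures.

τ₀ ≈ 98.37 years

γ = 1/√(1 − 0.6003²) = 1.25035
Proper time: τ₀ = Δt/γ = 123.0/1.25035 = 98.37 years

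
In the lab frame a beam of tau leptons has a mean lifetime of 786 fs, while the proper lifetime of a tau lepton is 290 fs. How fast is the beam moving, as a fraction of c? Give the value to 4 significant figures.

β ≈ 0.9294

γ = Δt/τ₀ = 786/290 = 2.71034
β = √(1 − 1/γ²) = √(1 − 1/2.71034²) = 0.9294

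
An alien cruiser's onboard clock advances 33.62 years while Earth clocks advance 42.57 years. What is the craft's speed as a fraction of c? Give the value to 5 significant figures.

γ = Δt/τ₀ = 42.57/33.62 = 1.266211
β = √(1 − 1/γ²) = √(1 − 1/1.266211²) = 0.61342

β ≈ 0.61342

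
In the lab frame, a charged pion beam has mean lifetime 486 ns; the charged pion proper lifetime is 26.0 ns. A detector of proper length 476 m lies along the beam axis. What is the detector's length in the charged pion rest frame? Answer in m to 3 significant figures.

L ≈ 25.5 m

Time dilation ⇒ γ = Δt/τ₀ = 486/26.0 = 18.692
Length contraction: L = L₀/γ = 476/18.692 = 25.5 m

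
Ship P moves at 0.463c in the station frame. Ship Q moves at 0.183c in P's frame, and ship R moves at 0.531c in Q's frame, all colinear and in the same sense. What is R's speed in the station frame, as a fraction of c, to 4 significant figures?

Compose boost 2: (0.183 + 0.463)/(1 + 0.183×0.463) = 0.6460/1.08473 = 0.595540
Compose boost 3: (0.531 + 0.595540)/(1 + 0.531×0.595540) = 1.12654/1.31623 = 0.8559

u ≈ 0.8559c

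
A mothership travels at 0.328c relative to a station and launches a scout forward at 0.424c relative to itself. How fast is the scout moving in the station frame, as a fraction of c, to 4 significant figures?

u ≈ 0.6602c

Compose boost 2: (0.424 + 0.328)/(1 + 0.424×0.328) = 0.7520/1.13907 = 0.6602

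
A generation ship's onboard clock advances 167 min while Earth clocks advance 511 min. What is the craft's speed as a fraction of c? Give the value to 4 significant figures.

β ≈ 0.9451

γ = Δt/τ₀ = 511/167 = 3.05988
β = √(1 − 1/γ²) = √(1 − 1/3.05988²) = 0.9451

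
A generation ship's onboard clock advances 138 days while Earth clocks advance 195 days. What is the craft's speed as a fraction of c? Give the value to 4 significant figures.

γ = Δt/τ₀ = 195/138 = 1.41304
β = √(1 − 1/γ²) = √(1 − 1/1.41304²) = 0.7065

β ≈ 0.7065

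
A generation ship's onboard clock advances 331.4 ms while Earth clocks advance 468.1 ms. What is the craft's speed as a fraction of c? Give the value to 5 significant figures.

β ≈ 0.70624

γ = Δt/τ₀ = 468.1/331.4 = 1.412492
β = √(1 − 1/γ²) = √(1 − 1/1.412492²) = 0.70624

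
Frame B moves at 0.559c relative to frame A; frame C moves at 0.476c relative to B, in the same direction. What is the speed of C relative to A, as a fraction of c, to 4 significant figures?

Compose boost 2: (0.476 + 0.559)/(1 + 0.476×0.559) = 1.035/1.26608 = 0.8175

u ≈ 0.8175c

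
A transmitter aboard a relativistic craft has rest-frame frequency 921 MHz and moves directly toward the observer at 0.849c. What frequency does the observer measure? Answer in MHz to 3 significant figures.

Relativistic Doppler: f_obs = f_src √((1+β)/(1−β))
= 921 × √(1.8490/0.15100) = 921 × 3.4993 = 3220 MHz

f_obs ≈ 3220 MHz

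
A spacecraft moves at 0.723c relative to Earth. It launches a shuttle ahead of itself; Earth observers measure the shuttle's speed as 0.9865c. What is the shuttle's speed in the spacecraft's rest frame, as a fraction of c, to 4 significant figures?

u' ≈ 0.9189c

Inverse velocity addition: u' = (u − v)/(1 − uv/c²)
= (0.9865 − 0.723)/(1 − 0.9865×0.723) = 0.2635/0.286760 = 0.9189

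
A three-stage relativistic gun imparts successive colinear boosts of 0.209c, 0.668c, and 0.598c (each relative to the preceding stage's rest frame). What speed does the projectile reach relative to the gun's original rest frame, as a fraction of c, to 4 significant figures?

u ≈ 0.9366c

Compose boost 2: (0.668 + 0.209)/(1 + 0.668×0.209) = 0.8770/1.13961 = 0.769560
Compose boost 3: (0.598 + 0.769560)/(1 + 0.598×0.769560) = 1.36756/1.46020 = 0.9366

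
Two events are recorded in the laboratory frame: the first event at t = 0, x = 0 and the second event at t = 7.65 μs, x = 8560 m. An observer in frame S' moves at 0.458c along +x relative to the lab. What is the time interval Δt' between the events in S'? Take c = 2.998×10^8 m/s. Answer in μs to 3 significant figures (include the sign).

Δt' ≈ -6.10 μs

γ = 1/√(1 − 0.458²) = 1.1249
Δt' = γ(Δt − vΔx/c²) = 1.1249 × (7.65 μs − 0.458×8560 m / (2.998×10^8 m/s))
= 1.1249 × (-5.4270 μs) = -6.10 μs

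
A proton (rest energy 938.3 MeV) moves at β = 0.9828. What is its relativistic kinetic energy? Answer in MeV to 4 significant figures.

K ≈ 4143 MeV

γ = 1/√(1 − 0.9828²) = 5.41497
K = (γ − 1)m₀c² = (5.41497 − 1) × 938.3 MeV = 4.41497 × 938.3 MeV = 4143 MeV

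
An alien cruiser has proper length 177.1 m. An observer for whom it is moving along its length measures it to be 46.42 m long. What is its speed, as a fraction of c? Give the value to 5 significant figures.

γ = L₀/L = 177.1/46.42 = 3.815166
β = √(1 − 1/γ²) = 0.96504

β ≈ 0.96504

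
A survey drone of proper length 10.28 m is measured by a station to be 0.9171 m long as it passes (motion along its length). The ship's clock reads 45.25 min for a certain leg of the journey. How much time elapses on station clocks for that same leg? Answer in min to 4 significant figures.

Length contraction ⇒ γ = L₀/L = 10.28/0.9171 = 11.2092
Time dilation: Δt = γτ₀ = 11.2092 × 45.25 min = 507.2 min

Δt ≈ 507.2 min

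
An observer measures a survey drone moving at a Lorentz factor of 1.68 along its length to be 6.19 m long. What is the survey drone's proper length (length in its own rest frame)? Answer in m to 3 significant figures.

L₀ ≈ 10.4 m

γ = 1.68 (given)
L₀ = γL = 1.68 × 6.19 = 10.4 m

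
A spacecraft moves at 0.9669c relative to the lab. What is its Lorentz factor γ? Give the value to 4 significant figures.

γ ≈ 3.919

γ = 1/√(1 − β²) = 1/√(1 − 0.9669²) = 1/√(0.0651044) = 3.919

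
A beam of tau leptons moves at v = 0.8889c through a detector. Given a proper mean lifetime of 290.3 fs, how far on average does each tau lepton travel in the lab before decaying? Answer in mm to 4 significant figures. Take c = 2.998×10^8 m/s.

γ = 1/√(1 − 0.8889²) = 2.18292
Dilated lifetime: Δt = γτ₀ = 2.18292 × 290.3 fs = 633.703 fs
d = vΔt = 0.8889c × 633.703 fs = 2.66492×10^8 m/s × 6.33703×10^-13 s = 0.1689 mm

d ≈ 0.1689 mm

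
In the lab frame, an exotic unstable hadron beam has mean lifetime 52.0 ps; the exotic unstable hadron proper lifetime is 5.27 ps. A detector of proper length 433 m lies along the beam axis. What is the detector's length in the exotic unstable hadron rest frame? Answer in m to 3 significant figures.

L ≈ 43.9 m

Time dilation ⇒ γ = Δt/τ₀ = 52.0/5.27 = 9.8672
Length contraction: L = L₀/γ = 433/9.8672 = 43.9 m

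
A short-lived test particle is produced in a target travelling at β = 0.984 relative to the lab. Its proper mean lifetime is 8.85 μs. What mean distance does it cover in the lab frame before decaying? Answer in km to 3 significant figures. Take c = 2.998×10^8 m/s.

d ≈ 14.7 km

γ = 1/√(1 − 0.984²) = 5.6127
Dilated lifetime: Δt = γτ₀ = 5.6127 × 8.85 μs = 49.672 μs
d = vΔt = 0.984c × 49.672 μs = 2.9500×10^8 m/s × 4.9672×10^-5 s = 14.7 km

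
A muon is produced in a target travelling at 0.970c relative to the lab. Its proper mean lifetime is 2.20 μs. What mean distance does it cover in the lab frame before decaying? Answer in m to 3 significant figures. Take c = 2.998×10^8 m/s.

γ = 1/√(1 − 0.970²) = 4.1135
Dilated lifetime: Δt = γτ₀ = 4.1135 × 2.20 μs = 9.0496 μs
d = vΔt = 0.970c × 9.0496 μs = 2.9081×10^8 m/s × 9.0496×10^-6 s = 2630 m

d ≈ 2630 m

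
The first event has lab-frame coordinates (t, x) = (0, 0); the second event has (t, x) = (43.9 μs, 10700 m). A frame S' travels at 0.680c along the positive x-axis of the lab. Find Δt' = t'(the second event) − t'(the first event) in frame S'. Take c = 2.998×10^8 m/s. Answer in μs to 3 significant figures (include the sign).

γ = 1/√(1 − 0.680²) = 1.3639
Δt' = γ(Δt − vΔx/c²) = 1.3639 × (43.9 μs − 0.680×10700 m / (2.998×10^8 m/s))
= 1.3639 × (19.630 μs) = 26.8 μs

Δt' ≈ 26.8 μs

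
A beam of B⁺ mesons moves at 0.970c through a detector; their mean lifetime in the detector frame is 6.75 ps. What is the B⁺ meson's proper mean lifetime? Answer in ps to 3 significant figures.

γ = 1/√(1 − 0.970²) = 4.1135
Proper time: τ₀ = Δt/γ = 6.75/4.1135 = 1.64 ps

τ₀ ≈ 1.64 ps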